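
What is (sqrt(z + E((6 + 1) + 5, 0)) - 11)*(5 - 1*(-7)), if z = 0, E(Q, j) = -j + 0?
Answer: -132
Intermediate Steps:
E(Q, j) = -j
(sqrt(z + E((6 + 1) + 5, 0)) - 11)*(5 - 1*(-7)) = (sqrt(0 - 1*0) - 11)*(5 - 1*(-7)) = (sqrt(0 + 0) - 11)*(5 + 7) = (sqrt(0) - 11)*12 = (0 - 11)*12 = -11*12 = -132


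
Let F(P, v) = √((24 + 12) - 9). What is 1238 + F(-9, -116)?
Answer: 1238 + 3*√3 ≈ 1243.2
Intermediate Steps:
F(P, v) = 3*√3 (F(P, v) = √(36 - 9) = √27 = 3*√3)
1238 + F(-9, -116) = 1238 + 3*√3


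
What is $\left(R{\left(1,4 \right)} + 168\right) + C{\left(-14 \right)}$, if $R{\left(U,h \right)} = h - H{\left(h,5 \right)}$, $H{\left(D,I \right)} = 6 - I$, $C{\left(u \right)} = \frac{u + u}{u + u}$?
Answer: $172$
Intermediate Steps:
$C{\left(u \right)} = 1$ ($C{\left(u \right)} = \frac{2 u}{2 u} = 2 u \frac{1}{2 u} = 1$)
$R{\left(U,h \right)} = -1 + h$ ($R{\left(U,h \right)} = h - \left(6 - 5\right) = h - 1 = -1 + h$)
$\left(R{\left(1,4 \right)} + 168\right) + C{\left(-14 \right)} = \left(\left(-1 + 4\right) + 168\right) + 1 = \left(3 + 168\right) + 1 = 171 + 1 = 172$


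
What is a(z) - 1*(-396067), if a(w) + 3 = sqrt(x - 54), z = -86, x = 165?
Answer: 396064 + sqrt(111) ≈ 3.9607e+5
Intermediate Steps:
a(w) = -3 + sqrt(111) (a(w) = -3 + sqrt(165 - 54) = -3 + sqrt(111))
a(z) - 1*(-396067) = (-3 + sqrt(111)) - 1*(-396067) = (-3 + sqrt(111)) + 396067 = 396064 + sqrt(111)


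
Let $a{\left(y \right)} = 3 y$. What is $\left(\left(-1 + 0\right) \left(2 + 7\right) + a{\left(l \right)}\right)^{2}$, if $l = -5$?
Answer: $576$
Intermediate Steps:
$\left(\left(-1 + 0\right) \left(2 + 7\right) + a{\left(l \right)}\right)^{2} = \left(\left(-1 + 0\right) \left(2 + 7\right) + 3 \left(-5\right)\right)^{2} = \left(\left(-1\right) 9 - 15\right)^{2} = \left(-9 - 15\right)^{2} = \left(-24\right)^{2} = 576$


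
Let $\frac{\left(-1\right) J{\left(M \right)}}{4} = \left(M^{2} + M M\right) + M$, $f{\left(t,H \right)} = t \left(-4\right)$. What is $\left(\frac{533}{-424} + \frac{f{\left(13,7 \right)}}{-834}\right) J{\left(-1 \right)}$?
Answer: $\frac{211237}{44202} \approx 4.7789$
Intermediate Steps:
$f{\left(t,H \right)} = - 4 t$
$J{\left(M \right)} = - 8 M^{2} - 4 M$ ($J{\left(M \right)} = - 4 \left(\left(M^{2} + M M\right) + M\right) = - 4 \left(\left(M^{2} + M^{2}\right) + M\right) = - 4 \left(2 M^{2} + M\right) = - 4 \left(M + 2 M^{2}\right) = - 8 M^{2} - 4 M$)
$\left(\frac{533}{-424} + \frac{f{\left(13,7 \right)}}{-834}\right) J{\left(-1 \right)} = \left(\frac{533}{-424} + \frac{\left(-4\right) 13}{-834}\right) \left(\left(-4\right) \left(-1\right) \left(1 + 2 \left(-1\right)\right)\right) = \left(533 \left(- \frac{1}{424}\right) - - \frac{26}{417}\right) \left(\left(-4\right) \left(-1\right) \left(1 - 2\right)\right) = \left(- \frac{533}{424} + \frac{26}{417}\right) \left(\left(-4\right) \left(-1\right) \left(-1\right)\right) = \left(- \frac{211237}{176808}\right) \left(-4\right) = \frac{211237}{44202}$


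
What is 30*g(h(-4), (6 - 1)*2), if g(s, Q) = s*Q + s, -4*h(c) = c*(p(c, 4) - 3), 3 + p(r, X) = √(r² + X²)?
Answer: -1980 + 1320*√2 ≈ -113.24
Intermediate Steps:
p(r, X) = -3 + √(X² + r²) (p(r, X) = -3 + √(r² + X²) = -3 + √(X² + r²))
h(c) = -c*(-6 + √(16 + c²))/4 (h(c) = -c*((-3 + √(4² + c²)) - 3)/4 = -c*((-3 + √(16 + c²)) - 3)/4 = -c*(-6 + √(16 + c²))/4)
g(s, Q) = s + Q*s (g(s, Q) = Q*s + s = s + Q*s)
30*g(h(-4), (6 - 1)*2) = 30*(((¼)*(-4)*(6 - √(16 + (-4)²)))*(1 + (6 - 1)*2)) = 30*(((¼)*(-4)*(6 - √(16 + 16)))*(1 + 5*2)) = 30*(((¼)*(-4)*(6 - √32))*(1 + 10)) = 30*(((¼)*(-4)*(6 - 4*√2))*11) = 30*((-6 + 4*√2)*11) = 30*(-66 + 44*√2) = -1980 + 1320*√2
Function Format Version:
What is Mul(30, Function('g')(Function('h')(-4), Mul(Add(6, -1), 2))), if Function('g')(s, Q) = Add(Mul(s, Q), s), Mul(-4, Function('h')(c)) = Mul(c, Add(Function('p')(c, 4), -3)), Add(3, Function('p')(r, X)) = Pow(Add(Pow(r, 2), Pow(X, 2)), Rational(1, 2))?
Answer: Add(-1980, Mul(1320, Pow(2, Rational(1, 2)))) ≈ -113.24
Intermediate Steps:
Function('p')(r, X) = Add(-3, Pow(Add(Pow(X, 2), Pow(r, 2)), Rational(1, 2))) (Function('p')(r, X) = Add(-3, Pow(Add(Pow(r, 2), Pow(X, 2)), Rational(1, 2))) = Add(-3, Pow(Add(Pow(X, 2), Pow(r, 2)), Rational(1, 2))))
Function('h')(c) = Mul(Rational(-1, 4), c, Add(-6, Pow(Add(16, Pow(c, 2)), Rational(1, 2)))) (Function('h')(c) = Mul(Rational(-1, 4), Mul(c, Add(Add(-3, Pow(Add(Pow(4, 2), Pow(c, 2)), Rational(1, 2))), -3))) = Mul(Rational(-1, 4), Mul(c, Add(Add(-3, Pow(Add(16, Pow(c, 2)), Rational(1, 2))), -3))) = Mul(Rational(-1, 4), Mul(c, Add(-6, Pow(Add(16, Pow(c, 2)), Rational(1, 2))))) = Mul(Rational(-1, 4), c, Add(-6, Pow(Add(16, Pow(c, 2)), Rational(1, 2)))))
Function('g')(s, Q) = Add(s, Mul(Q, s)) (Function('g')(s, Q) = Add(Mul(Q, s), s) = Add(s, Mul(Q, s)))
Mul(30, Function('g')(Function('h')(-4), Mul(Add(6, -1), 2))) = Mul(30, Mul(Mul(Rational(1, 4), -4, Add(6, Mul(-1, Pow(Add(16, Pow(-4, 2)), Rational(1, 2))))), Add(1, Mul(Add(6, -1), 2)))) = Mul(30, Mul(Mul(Rational(1, 4), -4, Add(6, Mul(-1, Pow(Add(16, 16), Rational(1, 2))))), Add(1, Mul(5, 2)))) = Mul(30, Mul(Mul(Rational(1, 4), -4, Add(6, Mul(-1, Pow(32, Rational(1, 2))))), Add(1, 10))) = Mul(30, Mul(Mul(Rational(1, 4), -4, Add(6, Mul(-1, Mul(4, Pow(2, Rational(1, 2)))))), 11)) = Mul(30, Mul(Mul(Rational(1, 4), -4, Add(6, Mul(-4, Pow(2, Rational(1, 2))))), 11)) = Mul(30, Mul(Add(-6, Mul(4, Pow(2, Rational(1, 2)))), 11)) = Mul(30, Add(-66, Mul(44, Pow(2, Rational(1, 2))))) = Add(-1980, Mul(1320, Pow(2, Rational(1, 2))))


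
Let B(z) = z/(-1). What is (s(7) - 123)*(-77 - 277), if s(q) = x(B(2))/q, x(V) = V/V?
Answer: 304440/7 ≈ 43491.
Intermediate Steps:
B(z) = -z (B(z) = z*(-1) = -z)
x(V) = 1
s(q) = 1/q
(s(7) - 123)*(-77 - 277) = (1/7 - 123)*(-77 - 277) = (⅐ - 123)*(-354) = -860/7*(-354) = 304440/7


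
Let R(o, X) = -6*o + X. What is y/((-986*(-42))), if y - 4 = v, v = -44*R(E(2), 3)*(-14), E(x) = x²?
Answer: -3233/10353 ≈ -0.31228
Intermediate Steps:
R(o, X) = X - 6*o
v = -12936 (v = -44*(3 - 6*2²)*(-14) = -44*(3 - 6*4)*(-14) = -44*(3 - 24)*(-14) = -44*(-21)*(-14) = 924*(-14) = -12936)
y = -12932 (y = 4 - 12936 = -12932)
y/((-986*(-42))) = -12932/((-986*(-42))) = -12932/41412 = -12932*1/41412 = -3233/10353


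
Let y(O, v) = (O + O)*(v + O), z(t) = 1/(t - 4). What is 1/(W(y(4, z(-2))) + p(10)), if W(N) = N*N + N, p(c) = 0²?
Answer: 9/8740 ≈ 0.0010297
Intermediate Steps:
p(c) = 0
z(t) = 1/(-4 + t)
y(O, v) = 2*O*(O + v) (y(O, v) = (2*O)*(O + v) = 2*O*(O + v))
W(N) = N + N² (W(N) = N² + N = N + N²)
1/(W(y(4, z(-2))) + p(10)) = 1/((2*4*(4 + 1/(-4 - 2)))*(1 + 2*4*(4 + 1/(-4 - 2))) + 0) = 1/((2*4*(4 + 1/(-6)))*(1 + 2*4*(4 + 1/(-6))) + 0) = 1/((2*4*(4 - ⅙))*(1 + 2*4*(4 - ⅙)) + 0) = 1/((2*4*(23/6))*(1 + 2*4*(23/6)) + 0) = 1/(92*(1 + 92/3)/3 + 0) = 1/((92/3)*(95/3) + 0) = 1/(8740/9 + 0) = 1/(8740/9) = 9/8740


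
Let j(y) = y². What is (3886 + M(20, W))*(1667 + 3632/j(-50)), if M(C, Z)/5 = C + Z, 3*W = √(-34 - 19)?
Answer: 4156533038/625 + 1042783*I*√53/375 ≈ 6.6505e+6 + 20244.0*I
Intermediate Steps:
W = I*√53/3 (W = √(-34 - 19)/3 = √(-53)/3 = (I*√53)/3 = I*√53/3 ≈ 2.4267*I)
M(C, Z) = 5*C + 5*Z (M(C, Z) = 5*(C + Z) = 5*C + 5*Z)
(3886 + M(20, W))*(1667 + 3632/j(-50)) = (3886 + (5*20 + 5*(I*√53/3)))*(1667 + 3632/((-50)²)) = (3886 + (100 + 5*I*√53/3))*(1667 + 3632/2500) = (3986 + 5*I*√53/3)*(1667 + 3632*(1/2500)) = (3986 + 5*I*√53/3)*(1667 + 908/625) = (3986 + 5*I*√53/3)*(1042783/625) = 4156533038/625 + 1042783*I*√53/375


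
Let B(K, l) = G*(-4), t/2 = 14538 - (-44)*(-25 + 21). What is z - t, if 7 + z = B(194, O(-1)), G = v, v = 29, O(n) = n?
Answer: -28847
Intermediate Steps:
G = 29
t = 28724 (t = 2*(14538 - (-44)*(-25 + 21)) = 2*(14538 - (-44)*(-4)) = 2*(14538 - 1*176) = 2*(14538 - 176) = 2*14362 = 28724)
B(K, l) = -116 (B(K, l) = 29*(-4) = -116)
z = -123 (z = -7 - 116 = -123)
z - t = -123 - 1*28724 = -123 - 28724 = -28847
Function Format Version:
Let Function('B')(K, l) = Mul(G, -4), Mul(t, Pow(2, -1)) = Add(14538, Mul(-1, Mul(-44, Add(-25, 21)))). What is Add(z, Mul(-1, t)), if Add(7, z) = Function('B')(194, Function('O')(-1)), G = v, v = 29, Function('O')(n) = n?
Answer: -28847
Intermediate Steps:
G = 29
t = 28724 (t = Mul(2, Add(14538, Mul(-1, Mul(-44, Add(-25, 21))))) = Mul(2, Add(14538, Mul(-1, Mul(-44, -4)))) = Mul(2, Add(14538, Mul(-1, 176))) = Mul(2, Add(14538, -176)) = Mul(2, 14362) = 28724)
Function('B')(K, l) = -116 (Function('B')(K, l) = Mul(29, -4) = -116)
z = -123 (z = Add(-7, -116) = -123)
Add(z, Mul(-1, t)) = Add(-123, Mul(-1, 28724)) = Add(-123, -28724) = -28847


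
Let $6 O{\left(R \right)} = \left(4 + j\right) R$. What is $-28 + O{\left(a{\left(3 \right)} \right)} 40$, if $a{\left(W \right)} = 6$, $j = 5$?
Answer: $332$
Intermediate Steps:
$O{\left(R \right)} = \frac{3 R}{2}$ ($O{\left(R \right)} = \frac{\left(4 + 5\right) R}{6} = \frac{9 R}{6} = \frac{3 R}{2}$)
$-28 + O{\left(a{\left(3 \right)} \right)} 40 = -28 + \frac{3}{2} \cdot 6 \cdot 40 = -28 + 9 \cdot 40 = -28 + 360 = 332$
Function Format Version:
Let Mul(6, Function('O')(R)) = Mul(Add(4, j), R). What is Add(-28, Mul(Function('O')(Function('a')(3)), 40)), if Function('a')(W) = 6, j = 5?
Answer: 332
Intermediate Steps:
Function('O')(R) = Mul(Rational(3, 2), R) (Function('O')(R) = Mul(Rational(1, 6), Mul(Add(4, 5), R)) = Mul(Rational(1, 6), Mul(9, R)) = Mul(Rational(3, 2), R))
Add(-28, Mul(Function('O')(Function('a')(3)), 40)) = Add(-28, Mul(Mul(Rational(3, 2), 6), 40)) = Add(-28, Mul(9, 40)) = Add(-28, 360) = 332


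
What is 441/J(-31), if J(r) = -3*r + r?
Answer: 441/62 ≈ 7.1129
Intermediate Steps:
J(r) = -2*r
441/J(-31) = 441/((-2*(-31))) = 441/62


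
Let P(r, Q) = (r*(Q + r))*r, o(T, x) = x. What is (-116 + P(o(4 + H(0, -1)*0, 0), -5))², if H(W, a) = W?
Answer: 13456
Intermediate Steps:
P(r, Q) = r²*(Q + r)
(-116 + P(o(4 + H(0, -1)*0, 0), -5))² = (-116 + 0²*(-5 + 0))² = (-116 + 0*(-5))² = (-116 + 0)² = (-116)² = 13456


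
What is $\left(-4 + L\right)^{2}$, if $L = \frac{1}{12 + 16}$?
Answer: $\frac{12321}{784} \approx 15.716$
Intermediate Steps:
$L = \frac{1}{28} \approx 0.035714$
$\left(-4 + L\right)^{2} = \left(-4 + \frac{1}{28}\right)^{2} = \left(- \frac{111}{28}\right)^{2} = \frac{12321}{784}$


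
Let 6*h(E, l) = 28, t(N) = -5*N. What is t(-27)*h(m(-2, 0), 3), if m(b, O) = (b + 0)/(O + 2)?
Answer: 630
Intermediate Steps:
m(b, O) = b/(2 + O)
h(E, l) = 14/3 (h(E, l) = (⅙)*28 = 14/3)
t(-27)*h(m(-2, 0), 3) = -5*(-27)*(14/3) = 135*(14/3) = 630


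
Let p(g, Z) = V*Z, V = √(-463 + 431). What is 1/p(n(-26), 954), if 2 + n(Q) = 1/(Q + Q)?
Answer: -I*√2/7632 ≈ -0.0001853*I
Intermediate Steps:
n(Q) = -2 + 1/(2*Q) (n(Q) = -2 + 1/(Q + Q) = -2 + 1/(2*Q))
V = 4*I*√2 (V = √(-32) = 4*I*√2 ≈ 5.6569*I)
p(g, Z) = 4*I*Z*√2 (p(g, Z) = (4*I*√2)*Z = 4*I*Z*√2)
1/p(n(-26), 954) = 1/(4*I*954*√2) = 1/(3816*I*√2) = -I*√2/7632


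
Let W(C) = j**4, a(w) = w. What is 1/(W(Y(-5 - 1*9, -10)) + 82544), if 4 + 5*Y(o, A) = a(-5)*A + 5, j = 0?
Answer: 1/82544 ≈ 1.2115e-5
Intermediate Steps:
Y(o, A) = 1/5 - A (Y(o, A) = -4/5 + (-5*A + 5)/5 = -4/5 + (5 - 5*A)/5 = -4/5 + (1 - A) = 1/5 - A)
W(C) = 0 (W(C) = 0**4 = 0)
1/(W(Y(-5 - 1*9, -10)) + 82544) = 1/(0 + 82544) = 1/82544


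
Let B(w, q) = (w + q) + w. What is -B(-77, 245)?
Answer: -91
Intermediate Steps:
B(w, q) = q + 2*w (B(w, q) = (q + w) + w = q + 2*w)
-B(-77, 245) = -(245 + 2*(-77)) = -(245 - 154) = -1*91 = -91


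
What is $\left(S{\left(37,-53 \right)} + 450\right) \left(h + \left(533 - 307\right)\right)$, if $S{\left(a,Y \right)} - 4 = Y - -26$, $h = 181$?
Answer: $173789$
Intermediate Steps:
$S{\left(a,Y \right)} = 30 + Y$ ($S{\left(a,Y \right)} = 4 + \left(Y - -26\right) = 4 + \left(Y + 26\right) = 4 + \left(26 + Y\right) = 30 + Y$)
$\left(S{\left(37,-53 \right)} + 450\right) \left(h + \left(533 - 307\right)\right) = \left(\left(30 - 53\right) + 450\right) \left(181 + \left(533 - 307\right)\right) = \left(-23 + 450\right) \left(181 + \left(533 - 307\right)\right) = 427 \left(181 + 226\right) = 427 \cdot 407 = 173789$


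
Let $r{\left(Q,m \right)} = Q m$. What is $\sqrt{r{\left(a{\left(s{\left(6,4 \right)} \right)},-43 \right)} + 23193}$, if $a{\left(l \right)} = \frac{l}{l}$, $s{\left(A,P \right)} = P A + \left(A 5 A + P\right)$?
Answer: $5 \sqrt{926} \approx 152.15$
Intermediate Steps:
$s{\left(A,P \right)} = P + 5 A^{2} + A P$ ($s{\left(A,P \right)} = A P + \left(5 A A + P\right) = A P + \left(5 A^{2} + P\right) = A P + \left(P + 5 A^{2}\right) = P + 5 A^{2} + A P$)
$a{\left(l \right)} = 1$
$\sqrt{r{\left(a{\left(s{\left(6,4 \right)} \right)},-43 \right)} + 23193} = \sqrt{1 \left(-43\right) + 23193} = \sqrt{-43 + 23193} = \sqrt{23150} = 5 \sqrt{926}$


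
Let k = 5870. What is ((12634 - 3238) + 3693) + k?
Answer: 18959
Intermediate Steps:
((12634 - 3238) + 3693) + k = ((12634 - 3238) + 3693) + 5870 = (9396 + 3693) + 5870 = 13089 + 5870 = 18959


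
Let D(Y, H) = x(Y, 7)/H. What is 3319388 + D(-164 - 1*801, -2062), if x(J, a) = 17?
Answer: 6844578039/2062 ≈ 3.3194e+6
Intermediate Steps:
D(Y, H) = 17/H
3319388 + D(-164 - 1*801, -2062) = 3319388 + 17/(-2062) = 3319388 + 17*(-1/2062) = 3319388 - 17/2062 = 6844578039/2062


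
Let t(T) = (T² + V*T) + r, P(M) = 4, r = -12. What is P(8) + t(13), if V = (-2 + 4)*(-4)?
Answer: 57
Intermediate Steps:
V = -8 (V = 2*(-4) = -8)
t(T) = -12 + T² - 8*T (t(T) = (T² - 8*T) - 12 = -12 + T² - 8*T)
P(8) + t(13) = 4 + (-12 + 13² - 8*13) = 4 + (-12 + 169 - 104) = 4 + 53 = 57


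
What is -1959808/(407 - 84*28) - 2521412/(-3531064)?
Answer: 1731277905513/1716979870 ≈ 1008.3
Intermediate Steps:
-1959808/(407 - 84*28) - 2521412/(-3531064) = -1959808/(407 - 2352) - 2521412*(-1/3531064) = -1959808/(-1945) + 630353/882766 = -1959808*(-1/1945) + 630353/882766 = 1959808/1945 + 630353/882766 = 1731277905513/1716979870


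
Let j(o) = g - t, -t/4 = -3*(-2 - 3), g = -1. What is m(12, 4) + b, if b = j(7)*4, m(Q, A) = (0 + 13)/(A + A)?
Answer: 1901/8 ≈ 237.63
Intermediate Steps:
m(Q, A) = 13/(2*A) (m(Q, A) = 13/((2*A)) = 13*(1/(2*A)) = 13/(2*A))
t = -60 (t = -(-12)*(-2 - 3) = -(-12)*(-5) = -4*15 = -60)
j(o) = 59 (j(o) = -1 - 1*(-60) = -1 + 60 = 59)
b = 236 (b = 59*4 = 236)
m(12, 4) + b = (13/2)/4 + 236 = (13/2)*(¼) + 236 = 13/8 + 236 = 1901/8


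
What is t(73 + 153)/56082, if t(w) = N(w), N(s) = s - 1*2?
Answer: 112/28041 ≈ 0.0039942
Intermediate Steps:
N(s) = -2 + s (N(s) = s - 2 = -2 + s)
t(w) = -2 + w
t(73 + 153)/56082 = (-2 + (73 + 153))/56082 = (-2 + 226)*(1/56082) = 224*(1/56082) = 112/28041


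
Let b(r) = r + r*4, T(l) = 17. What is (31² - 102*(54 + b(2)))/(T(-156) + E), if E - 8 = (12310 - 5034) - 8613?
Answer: 5567/1312 ≈ 4.2431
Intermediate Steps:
E = -1329 (E = 8 + ((12310 - 5034) - 8613) = 8 + (7276 - 8613) = 8 - 1337 = -1329)
b(r) = 5*r (b(r) = r + 4*r = 5*r)
(31² - 102*(54 + b(2)))/(T(-156) + E) = (31² - 102*(54 + 5*2))/(17 - 1329) = (961 - 102*(54 + 10))/(-1312) = (961 - 102*64)*(-1/1312) = (961 - 6528)*(-1/1312) = -5567*(-1/1312) = 5567/1312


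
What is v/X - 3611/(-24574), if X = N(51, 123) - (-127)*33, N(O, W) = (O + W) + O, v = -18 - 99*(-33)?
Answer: 15964517/18086464 ≈ 0.88268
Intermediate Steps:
v = 3249 (v = -18 + 3267 = 3249)
N(O, W) = W + 2*O
X = 4416 (X = (123 + 2*51) - (-127)*33 = (123 + 102) - 1*(-4191) = 225 + 4191 = 4416)
v/X - 3611/(-24574) = 3249/4416 - 3611/(-24574) = 3249*(1/4416) - 3611*(-1/24574) = 1083/1472 + 3611/24574 = 15964517/18086464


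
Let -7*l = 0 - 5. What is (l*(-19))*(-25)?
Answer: 2375/7 ≈ 339.29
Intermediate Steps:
l = 5/7 (l = -(0 - 5)/7 = -⅐*(-5) = 5/7 ≈ 0.71429)
(l*(-19))*(-25) = ((5/7)*(-19))*(-25) = -95/7*(-25) = 2375/7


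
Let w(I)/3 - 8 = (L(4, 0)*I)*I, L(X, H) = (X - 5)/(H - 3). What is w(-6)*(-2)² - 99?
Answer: 141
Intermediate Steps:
L(X, H) = (-5 + X)/(-3 + H)
w(I) = 24 + I² (w(I) = 24 + 3*((((-5 + 4)/(-3 + 0))*I)*I) = 24 + 3*(((-1/(-3))*I)*I) = 24 + 3*(((-⅓*(-1))*I)*I) = 24 + 3*((I/3)*I) = 24 + 3*(I²/3) = 24 + I²)
w(-6)*(-2)² - 99 = (24 + (-6)²)*(-2)² - 99 = (24 + 36)*4 - 99 = 60*4 - 99 = 240 - 99 = 141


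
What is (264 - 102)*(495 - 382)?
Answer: 18306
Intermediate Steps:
(264 - 102)*(495 - 382) = 162*113 = 18306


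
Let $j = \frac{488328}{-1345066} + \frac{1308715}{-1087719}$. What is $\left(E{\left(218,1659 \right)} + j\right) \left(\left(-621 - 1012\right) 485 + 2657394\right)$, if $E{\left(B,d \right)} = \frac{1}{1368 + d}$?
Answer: $- \frac{2156023372575306932410}{738110664527043} \approx -2.921 \cdot 10^{6}$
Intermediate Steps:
$j = - \frac{1145735847011}{731526922227}$ ($j = 488328 \left(- \frac{1}{1345066}\right) + 1308715 \left(- \frac{1}{1087719}\right) = - \frac{244164}{672533} - \frac{1308715}{1087719} = - \frac{1145735847011}{731526922227} \approx -1.5662$)
$\left(E{\left(218,1659 \right)} + j\right) \left(\left(-621 - 1012\right) 485 + 2657394\right) = \left(\frac{1}{1368 + 1659} - \frac{1145735847011}{731526922227}\right) \left(\left(-621 - 1012\right) 485 + 2657394\right) = \left(\frac{1}{3027} - \frac{1145735847011}{731526922227}\right) \left(\left(-1633\right) 485 + 2657394\right) = \left(\frac{1}{3027} - \frac{1145735847011}{731526922227}\right) \left(-792005 + 2657394\right) = \left(- \frac{1155803627326690}{738110664527043}\right) 1865389 = - \frac{2156023372575306932410}{738110664527043}$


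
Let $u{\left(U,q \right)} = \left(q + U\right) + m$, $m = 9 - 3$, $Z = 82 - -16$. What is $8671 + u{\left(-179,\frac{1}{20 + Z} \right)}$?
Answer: $\frac{1002765}{118} \approx 8498.0$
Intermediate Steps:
$Z = 98$ ($Z = 82 + 16 = 98$)
$m = 6$ ($m = 9 - 3 = 6$)
$u{\left(U,q \right)} = 6 + U + q$ ($u{\left(U,q \right)} = \left(q + U\right) + 6 = \left(U + q\right) + 6 = 6 + U + q$)
$8671 + u{\left(-179,\frac{1}{20 + Z} \right)} = 8671 + \left(6 - 179 + \frac{1}{20 + 98}\right) = 8671 + \left(6 - 179 + \frac{1}{118}\right) = 8671 - \frac{20413}{118} = \frac{1002765}{118}$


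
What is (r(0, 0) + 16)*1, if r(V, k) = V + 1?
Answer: 17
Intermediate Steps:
r(V, k) = 1 + V
(r(0, 0) + 16)*1 = ((1 + 0) + 16)*1 = (1 + 16)*1 = 17*1 = 17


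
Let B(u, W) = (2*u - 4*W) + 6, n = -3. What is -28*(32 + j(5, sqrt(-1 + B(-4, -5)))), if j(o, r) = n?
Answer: -812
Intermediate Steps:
B(u, W) = 6 - 4*W + 2*u (B(u, W) = (-4*W + 2*u) + 6 = 6 - 4*W + 2*u)
j(o, r) = -3
-28*(32 + j(5, sqrt(-1 + B(-4, -5)))) = -28*(32 - 3) = -28*29 = -812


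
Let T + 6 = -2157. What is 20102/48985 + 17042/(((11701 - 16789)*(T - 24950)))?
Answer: 1386962339329/3378763495920 ≈ 0.41049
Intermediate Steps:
T = -2163 (T = -6 - 2157 = -2163)
20102/48985 + 17042/(((11701 - 16789)*(T - 24950))) = 20102/48985 + 17042/(((11701 - 16789)*(-2163 - 24950))) = 20102*(1/48985) + 17042/((-5088*(-27113))) = 20102/48985 + 17042/137950944 = 20102/48985 + 17042*(1/137950944) = 20102/48985 + 8521/68975472 = 1386962339329/3378763495920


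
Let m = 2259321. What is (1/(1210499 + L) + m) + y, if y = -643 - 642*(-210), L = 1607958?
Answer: 6745971192587/2818457 ≈ 2.3935e+6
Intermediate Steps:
y = 134177 (y = -643 + 134820 = 134177)
(1/(1210499 + L) + m) + y = (1/(1210499 + 1607958) + 2259321) + 134177 = (1/2818457 + 2259321) + 134177 = 6367799087698/2818457 + 134177 = 6745971192587/2818457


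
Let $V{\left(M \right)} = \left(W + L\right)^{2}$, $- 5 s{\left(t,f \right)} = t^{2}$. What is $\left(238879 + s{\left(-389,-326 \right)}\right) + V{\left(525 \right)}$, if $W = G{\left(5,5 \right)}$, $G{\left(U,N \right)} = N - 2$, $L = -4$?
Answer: $\frac{1043079}{5} \approx 2.0862 \cdot 10^{5}$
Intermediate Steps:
$s{\left(t,f \right)} = - \frac{t^{2}}{5}$
$G{\left(U,N \right)} = -2 + N$
$W = 3$ ($W = -2 + 5 = 3$)
$V{\left(M \right)} = 1$ ($V{\left(M \right)} = \left(3 - 4\right)^{2} = \left(-1\right)^{2} = 1$)
$\left(238879 + s{\left(-389,-326 \right)}\right) + V{\left(525 \right)} = \left(238879 - \frac{\left(-389\right)^{2}}{5}\right) + 1 = \left(238879 - \frac{151321}{5}\right) + 1 = \frac{1043074}{5} + 1 = \frac{1043079}{5}$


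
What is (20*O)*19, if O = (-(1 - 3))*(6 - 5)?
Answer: 760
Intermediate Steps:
O = 2 (O = -1*(-2)*1 = 2*1 = 2)
(20*O)*19 = (20*2)*19 = 40*19 = 760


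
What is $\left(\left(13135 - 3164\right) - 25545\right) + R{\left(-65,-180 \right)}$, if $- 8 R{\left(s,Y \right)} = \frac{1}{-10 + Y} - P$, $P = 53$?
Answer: $- \frac{23662409}{1520} \approx -15567.0$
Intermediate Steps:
$R{\left(s,Y \right)} = \frac{53}{8} - \frac{1}{8 \left(-10 + Y\right)}$ ($R{\left(s,Y \right)} = - \frac{\frac{1}{-10 + Y} - 53}{8} = - \frac{-53 + \frac{1}{-10 + Y}}{8} = \frac{53}{8} - \frac{1}{8 \left(-10 + Y\right)}$)
$\left(\left(13135 - 3164\right) - 25545\right) + R{\left(-65,-180 \right)} = \left(\left(13135 - 3164\right) - 25545\right) + \frac{-531 + 53 \left(-180\right)}{8 \left(-10 - 180\right)} = \left(9971 - 25545\right) + \frac{-531 - 9540}{8 \left(-190\right)} = -15574 + \frac{1}{8} \left(- \frac{1}{190}\right) \left(-10071\right) = -15574 + \frac{10071}{1520} = - \frac{23662409}{1520}$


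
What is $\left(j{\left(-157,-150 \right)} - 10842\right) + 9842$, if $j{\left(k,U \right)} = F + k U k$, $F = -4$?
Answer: $-3698354$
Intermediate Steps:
$j{\left(k,U \right)} = -4 + U k^{2}$ ($j{\left(k,U \right)} = -4 + k U k = -4 + U k k = -4 + U k^{2}$)
$\left(j{\left(-157,-150 \right)} - 10842\right) + 9842 = \left(\left(-4 - 150 \left(-157\right)^{2}\right) - 10842\right) + 9842 = \left(\left(-4 - 3697350\right) - 10842\right) + 9842 = \left(-3697354 - 10842\right) + 9842 = -3708196 + 9842 = -3698354$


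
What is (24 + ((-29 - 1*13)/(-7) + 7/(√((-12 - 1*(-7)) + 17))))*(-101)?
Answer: -3030 - 707*√3/6 ≈ -3234.1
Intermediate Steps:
(24 + ((-29 - 1*13)/(-7) + 7/(√((-12 - 1*(-7)) + 17))))*(-101) = (24 + ((-29 - 13)*(-⅐) + 7/(√((-12 + 7) + 17))))*(-101) = (24 + (-42*(-⅐) + 7/(√(-5 + 17))))*(-101) = (24 + (6 + 7/(√12)))*(-101) = (24 + (6 + 7/((2*√3))))*(-101) = (24 + (6 + 7*(√3/6)))*(-101) = (24 + (6 + 7*√3/6))*(-101) = (30 + 7*√3/6)*(-101) = -3030 - 707*√3/6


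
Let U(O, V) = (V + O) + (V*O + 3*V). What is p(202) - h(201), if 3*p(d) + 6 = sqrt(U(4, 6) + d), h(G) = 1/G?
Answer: -403/201 + sqrt(254)/3 ≈ 3.3075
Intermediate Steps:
U(O, V) = O + 4*V + O*V (U(O, V) = (O + V) + (O*V + 3*V) = (O + V) + (3*V + O*V) = O + 4*V + O*V)
p(d) = -2 + sqrt(52 + d)/3 (p(d) = -2 + sqrt((4 + 4*6 + 4*6) + d)/3 = -2 + sqrt((4 + 24 + 24) + d)/3 = -2 + sqrt(52 + d)/3)
p(202) - h(201) = (-2 + sqrt(52 + 202)/3) - 1/201 = (-2 + sqrt(254)/3) - 1*1/201 = (-2 + sqrt(254)/3) - 1/201 = -403/201 + sqrt(254)/3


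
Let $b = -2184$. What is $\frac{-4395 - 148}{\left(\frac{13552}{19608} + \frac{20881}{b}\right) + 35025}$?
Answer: $- \frac{386009624}{2975250555} \approx -0.12974$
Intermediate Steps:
$\frac{-4395 - 148}{\left(\frac{13552}{19608} + \frac{20881}{b}\right) + 35025} = \frac{-4395 - 148}{\left(\frac{13552}{19608} + \frac{20881}{-2184}\right) + 35025} = \frac{-4395 - 148}{\left(13552 \cdot \frac{1}{19608} + 20881 \left(- \frac{1}{2184}\right)\right) + 35025} = \frac{-4395 - 148}{\left(\frac{1694}{2451} - \frac{2983}{312}\right) + 35025} = - \frac{4543}{- \frac{753645}{84968} + 35025} = - \frac{4543}{\frac{2975250555}{84968}} = \left(-4543\right) \frac{84968}{2975250555} = - \frac{386009624}{2975250555}$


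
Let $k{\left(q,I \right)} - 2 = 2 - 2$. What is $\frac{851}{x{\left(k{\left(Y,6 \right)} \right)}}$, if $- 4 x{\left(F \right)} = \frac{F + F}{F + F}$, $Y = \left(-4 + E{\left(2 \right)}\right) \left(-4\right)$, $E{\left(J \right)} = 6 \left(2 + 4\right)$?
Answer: $-3404$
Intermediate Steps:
$E{\left(J \right)} = 36$ ($E{\left(J \right)} = 6 \cdot 6 = 36$)
$Y = -128$ ($Y = \left(-4 + 36\right) \left(-4\right) = 32 \left(-4\right) = -128$)
$k{\left(q,I \right)} = 2$ ($k{\left(q,I \right)} = 2 + \left(2 - 2\right) = 2 + 0 = 2$)
$x{\left(F \right)} = - \frac{1}{4}$ ($x{\left(F \right)} = - \frac{\left(F + F\right) \frac{1}{F + F}}{4} = - \frac{2 F \frac{1}{2 F}}{4} = \left(- \frac{1}{4}\right) 1 = - \frac{1}{4}$)
$\frac{851}{x{\left(k{\left(Y,6 \right)} \right)}} = \frac{851}{- \frac{1}{4}} = 851 \left(-4\right) = -3404$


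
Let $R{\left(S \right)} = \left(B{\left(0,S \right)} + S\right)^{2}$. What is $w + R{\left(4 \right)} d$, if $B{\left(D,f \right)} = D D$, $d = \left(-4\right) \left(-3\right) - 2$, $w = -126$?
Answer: $34$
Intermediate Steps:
$d = 10$ ($d = 12 - 2 = 10$)
$B{\left(D,f \right)} = D^{2}$
$R{\left(S \right)} = S^{2}$ ($R{\left(S \right)} = \left(0^{2} + S\right)^{2} = \left(0 + S\right)^{2} = S^{2}$)
$w + R{\left(4 \right)} d = -126 + 4^{2} \cdot 10 = -126 + 16 \cdot 10 = -126 + 160 = 34$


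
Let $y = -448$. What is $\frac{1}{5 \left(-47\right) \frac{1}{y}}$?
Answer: $\frac{448}{235} \approx 1.9064$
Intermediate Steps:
$\frac{1}{5 \left(-47\right) \frac{1}{y}} = \frac{1}{5 \left(-47\right) \frac{1}{-448}} = \frac{1}{\left(-235\right) \left(- \frac{1}{448}\right)} = \frac{1}{\frac{235}{448}} = \frac{448}{235}$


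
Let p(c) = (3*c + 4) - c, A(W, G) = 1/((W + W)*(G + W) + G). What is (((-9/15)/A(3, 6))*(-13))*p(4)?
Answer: 5616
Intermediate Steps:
A(W, G) = 1/(G + 2*W*(G + W)) (A(W, G) = 1/((2*W)*(G + W) + G) = 1/(2*W*(G + W) + G) = 1/(G + 2*W*(G + W)))
p(c) = 4 + 2*c (p(c) = (4 + 3*c) - c = 4 + 2*c)
(((-9/15)/A(3, 6))*(-13))*p(4) = (((-9/15)/(1/(6 + 2*3² + 2*6*3)))*(-13))*(4 + 2*4) = (((-9*1/15)/(1/(6 + 2*9 + 36)))*(-13))*(4 + 8) = (-3/(5*(1/(6 + 18 + 36)))*(-13))*12 = (-3/(5*(1/60))*(-13))*12 = (-3/(5*1/60)*(-13))*12 = (-⅗*60*(-13))*12 = -36*(-13)*12 = 468*12 = 5616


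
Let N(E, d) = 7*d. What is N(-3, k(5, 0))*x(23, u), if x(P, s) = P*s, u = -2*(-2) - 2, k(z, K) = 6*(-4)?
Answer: -7728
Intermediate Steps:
k(z, K) = -24
u = 2 (u = 4 - 2 = 2)
N(-3, k(5, 0))*x(23, u) = (7*(-24))*(23*2) = -168*46 = -7728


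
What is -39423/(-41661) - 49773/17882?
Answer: -456210289/248327334 ≈ -1.8371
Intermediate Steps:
-39423/(-41661) - 49773/17882 = -39423*(-1/41661) - 49773*1/17882 = 13141/13887 - 49773/17882 = -456210289/248327334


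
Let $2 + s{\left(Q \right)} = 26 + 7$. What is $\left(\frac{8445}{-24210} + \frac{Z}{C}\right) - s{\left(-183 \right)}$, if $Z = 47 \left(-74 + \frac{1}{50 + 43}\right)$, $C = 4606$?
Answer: $- \frac{1873996}{58373} \approx -32.104$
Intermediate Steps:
$s{\left(Q \right)} = 31$ ($s{\left(Q \right)} = -2 + \left(26 + 7\right) = -2 + 33 = 31$)
$Z = - \frac{323407}{93}$ ($Z = 47 \left(-74 + \frac{1}{93}\right) = 47 \left(- \frac{6881}{93}\right) = - \frac{323407}{93} \approx -3477.5$)
$\left(\frac{8445}{-24210} + \frac{Z}{C}\right) - s{\left(-183 \right)} = \left(\frac{8445}{-24210} - \frac{323407}{93 \cdot 4606}\right) - 31 = \left(8445 \left(- \frac{1}{24210}\right) - \frac{983}{1302}\right) - 31 = \left(- \frac{563}{1614} - \frac{983}{1302}\right) - 31 = - \frac{64433}{58373} - 31 = - \frac{1873996}{58373}$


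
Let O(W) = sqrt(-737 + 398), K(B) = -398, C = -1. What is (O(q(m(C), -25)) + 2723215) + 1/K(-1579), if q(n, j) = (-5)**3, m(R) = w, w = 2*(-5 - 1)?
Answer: 1083839569/398 + I*sqrt(339) ≈ 2.7232e+6 + 18.412*I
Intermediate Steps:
w = -12 (w = 2*(-6) = -12)
m(R) = -12
q(n, j) = -125
O(W) = I*sqrt(339) (O(W) = sqrt(-339) = I*sqrt(339))
(O(q(m(C), -25)) + 2723215) + 1/K(-1579) = (I*sqrt(339) + 2723215) + 1/(-398) = (2723215 + I*sqrt(339)) - 1/398 = 1083839569/398 + I*sqrt(339)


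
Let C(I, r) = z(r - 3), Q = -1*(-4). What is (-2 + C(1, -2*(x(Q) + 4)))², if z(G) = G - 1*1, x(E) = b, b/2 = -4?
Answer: 4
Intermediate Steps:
b = -8 (b = 2*(-4) = -8)
Q = 4
x(E) = -8
z(G) = -1 + G (z(G) = G - 1 = -1 + G)
C(I, r) = -4 + r (C(I, r) = -1 + (r - 3) = -1 + (-3 + r) = -4 + r)
(-2 + C(1, -2*(x(Q) + 4)))² = (-2 + (-4 - 2*(-8 + 4)))² = (-2 + (-4 - 2*(-4)))² = (-2 + (-4 + 8))² = (-2 + 4)² = 2² = 4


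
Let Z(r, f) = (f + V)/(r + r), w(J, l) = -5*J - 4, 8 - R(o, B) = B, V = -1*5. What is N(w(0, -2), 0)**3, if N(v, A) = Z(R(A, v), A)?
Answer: -125/13824 ≈ -0.0090422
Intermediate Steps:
V = -5
R(o, B) = 8 - B
w(J, l) = -4 - 5*J
Z(r, f) = (-5 + f)/(2*r) (Z(r, f) = (f - 5)/(r + r) = (-5 + f)/((2*r)) = (-5 + f)*(1/(2*r)) = (-5 + f)/(2*r))
N(v, A) = (-5 + A)/(2*(8 - v))
N(w(0, -2), 0)**3 = ((5 - 1*0)/(2*(-8 + (-4 - 5*0))))**3 = ((5 + 0)/(2*(-8 + (-4 + 0))))**3 = ((1/2)*5/(-8 - 4))**3 = ((1/2)*5/(-12))**3 = ((1/2)*(-1/12)*5)**3 = (-5/24)**3 = -125/13824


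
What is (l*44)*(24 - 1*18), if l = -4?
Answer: -1056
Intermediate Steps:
(l*44)*(24 - 1*18) = (-4*44)*(24 - 1*18) = -176*(24 - 18) = -176*6 = -1056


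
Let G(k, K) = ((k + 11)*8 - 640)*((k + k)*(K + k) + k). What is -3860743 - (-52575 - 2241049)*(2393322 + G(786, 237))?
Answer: 21173095983512873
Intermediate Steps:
G(k, K) = (-552 + 8*k)*(k + 2*k*(K + k)) (G(k, K) = ((11 + k)*8 - 640)*((2*k)*(K + k) + k) = ((88 + 8*k) - 640)*(2*k*(K + k) + k) = (-552 + 8*k)*(k + 2*k*(K + k)))
-3860743 - (-52575 - 2241049)*(2393322 + G(786, 237)) = -3860743 - (-52575 - 2241049)*(2393322 + 8*786*(-69 - 138*237 - 137*786 + 2*786² + 2*237*786)) = -3860743 - (-2293624)*(2393322 + 8*786*(-69 - 32706 - 107682 + 2*617796 + 372564)) = -3860743 - (-2293624)*(2393322 + 8*786*(-69 - 32706 - 107682 + 1235592 + 372564)) = -3860743 - (-2293624)*(2393322 + 8*786*1467699) = -3860743 - (-2293624)*(2393322 + 9228891312) = -3860743 - (-2293624)*9231284634 = -3860743 - 1*(-21173095987373616) = -3860743 + 21173095987373616 = 21173095983512873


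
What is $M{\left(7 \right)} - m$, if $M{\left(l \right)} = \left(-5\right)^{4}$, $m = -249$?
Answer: $874$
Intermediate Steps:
$M{\left(l \right)} = 625$
$M{\left(7 \right)} - m = 625 - -249 = 625 + 249 = 874$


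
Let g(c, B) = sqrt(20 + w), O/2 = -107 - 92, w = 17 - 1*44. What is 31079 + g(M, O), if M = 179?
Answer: 31079 + I*sqrt(7) ≈ 31079.0 + 2.6458*I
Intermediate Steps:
w = -27 (w = 17 - 44 = -27)
O = -398 (O = 2*(-107 - 92) = 2*(-199) = -398)
g(c, B) = I*sqrt(7) (g(c, B) = sqrt(20 - 27) = sqrt(-7) = I*sqrt(7))
31079 + g(M, O) = 31079 + I*sqrt(7)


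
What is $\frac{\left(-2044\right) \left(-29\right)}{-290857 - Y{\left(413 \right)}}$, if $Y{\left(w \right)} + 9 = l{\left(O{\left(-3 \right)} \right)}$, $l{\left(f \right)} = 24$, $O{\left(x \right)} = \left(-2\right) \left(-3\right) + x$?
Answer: $- \frac{14819}{72718} \approx -0.20379$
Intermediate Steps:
$O{\left(x \right)} = 6 + x$
$Y{\left(w \right)} = 15$ ($Y{\left(w \right)} = -9 + 24 = 15$)
$\frac{\left(-2044\right) \left(-29\right)}{-290857 - Y{\left(413 \right)}} = \frac{\left(-2044\right) \left(-29\right)}{-290857 - 15} = \frac{59276}{-290857 - 15} = \frac{59276}{-290872} = 59276 \left(- \frac{1}{290872}\right) = - \frac{14819}{72718}$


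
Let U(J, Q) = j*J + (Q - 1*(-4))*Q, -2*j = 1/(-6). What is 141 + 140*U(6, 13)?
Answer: 31151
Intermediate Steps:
j = 1/12 (j = -1/2/(-6) = -1/2*(-1/6) = 1/12 ≈ 0.083333)
U(J, Q) = J/12 + Q*(4 + Q) (U(J, Q) = J/12 + (Q - 1*(-4))*Q = J/12 + (Q + 4)*Q = J/12 + (4 + Q)*Q = J/12 + Q*(4 + Q))
141 + 140*U(6, 13) = 141 + 140*(13**2 + 4*13 + (1/12)*6) = 141 + 140*(169 + 52 + 1/2) = 141 + 140*(443/2) = 141 + 31010 = 31151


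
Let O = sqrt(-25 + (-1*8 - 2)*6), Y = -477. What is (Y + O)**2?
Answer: (477 - I*sqrt(85))**2 ≈ 2.2744e+5 - 8795.4*I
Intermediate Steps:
O = I*sqrt(85) (O = sqrt(-25 + (-8 - 2)*6) = sqrt(-25 - 10*6) = sqrt(-25 - 60) = sqrt(-85) = I*sqrt(85) ≈ 9.2195*I)
(Y + O)**2 = (-477 + I*sqrt(85))**2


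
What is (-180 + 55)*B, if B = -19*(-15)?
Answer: -35625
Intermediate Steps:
B = 285
(-180 + 55)*B = (-180 + 55)*285 = -125*285 = -35625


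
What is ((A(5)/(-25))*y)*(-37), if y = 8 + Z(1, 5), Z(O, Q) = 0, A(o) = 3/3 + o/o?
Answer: 592/25 ≈ 23.680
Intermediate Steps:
A(o) = 2 (A(o) = 3*(⅓) + 1 = 1 + 1 = 2)
y = 8 (y = 8 + 0 = 8)
((A(5)/(-25))*y)*(-37) = ((2/(-25))*8)*(-37) = ((2*(-1/25))*8)*(-37) = -2/25*8*(-37) = -16/25*(-37) = 592/25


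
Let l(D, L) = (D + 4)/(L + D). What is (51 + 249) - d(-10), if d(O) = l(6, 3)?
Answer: 2690/9 ≈ 298.89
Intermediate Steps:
l(D, L) = (4 + D)/(D + L)
d(O) = 10/9 (d(O) = (4 + 6)/(6 + 3) = 10/9)
(51 + 249) - d(-10) = (51 + 249) - 1*10/9 = 300 - 10/9 = 2690/9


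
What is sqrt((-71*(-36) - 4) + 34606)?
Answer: sqrt(37158) ≈ 192.76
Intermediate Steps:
sqrt((-71*(-36) - 4) + 34606) = sqrt((2556 - 4) + 34606) = sqrt(2552 + 34606) = sqrt(37158)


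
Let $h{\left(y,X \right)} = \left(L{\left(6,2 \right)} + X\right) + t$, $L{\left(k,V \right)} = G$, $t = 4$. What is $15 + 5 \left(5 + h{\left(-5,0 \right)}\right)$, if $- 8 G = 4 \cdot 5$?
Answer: $\frac{95}{2} \approx 47.5$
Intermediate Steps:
$G = - \frac{5}{2}$ ($G = - \frac{4 \cdot 5}{8} = \left(- \frac{1}{8}\right) 20 = - \frac{5}{2} \approx -2.5$)
$L{\left(k,V \right)} = - \frac{5}{2}$
$h{\left(y,X \right)} = \frac{3}{2} + X$ ($h{\left(y,X \right)} = \left(- \frac{5}{2} + X\right) + 4 = \frac{3}{2} + X$)
$15 + 5 \left(5 + h{\left(-5,0 \right)}\right) = 15 + 5 \left(5 + \left(\frac{3}{2} + 0\right)\right) = 15 + 5 \left(5 + \frac{3}{2}\right) = 15 + 5 \cdot \frac{13}{2} = 15 + \frac{65}{2} = \frac{95}{2}$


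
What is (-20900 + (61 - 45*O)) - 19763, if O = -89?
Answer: -36597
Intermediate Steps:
(-20900 + (61 - 45*O)) - 19763 = (-20900 + (61 - 45*(-89))) - 19763 = (-20900 + (61 + 4005)) - 19763 = (-20900 + 4066) - 19763 = -16834 - 19763 = -36597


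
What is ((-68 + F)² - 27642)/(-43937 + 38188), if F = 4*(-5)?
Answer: 19898/5749 ≈ 3.4611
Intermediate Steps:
F = -20
((-68 + F)² - 27642)/(-43937 + 38188) = ((-68 - 20)² - 27642)/(-43937 + 38188) = ((-88)² - 27642)/(-5749) = (7744 - 27642)*(-1/5749) = -19898*(-1/5749) = 19898/5749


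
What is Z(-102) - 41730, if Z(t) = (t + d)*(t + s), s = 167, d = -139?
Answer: -57395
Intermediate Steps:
Z(t) = (-139 + t)*(167 + t) (Z(t) = (t - 139)*(t + 167) = (-139 + t)*(167 + t))
Z(-102) - 41730 = (-23213 + (-102)² + 28*(-102)) - 41730 = (-23213 + 10404 - 2856) - 41730 = -15665 - 41730 = -57395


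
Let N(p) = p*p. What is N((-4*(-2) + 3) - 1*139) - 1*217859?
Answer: -201475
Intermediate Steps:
N(p) = p**2
N((-4*(-2) + 3) - 1*139) - 1*217859 = ((-4*(-2) + 3) - 1*139)**2 - 1*217859 = ((8 + 3) - 139)**2 - 217859 = (11 - 139)**2 - 217859 = (-128)**2 - 217859 = 16384 - 217859 = -201475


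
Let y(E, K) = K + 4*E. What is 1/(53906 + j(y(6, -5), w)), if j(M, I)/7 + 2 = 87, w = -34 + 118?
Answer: 1/54501 ≈ 1.8348e-5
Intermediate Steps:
w = 84
j(M, I) = 595 (j(M, I) = -14 + 7*87 = -14 + 609 = 595)
1/(53906 + j(y(6, -5), w)) = 1/(53906 + 595) = 1/54501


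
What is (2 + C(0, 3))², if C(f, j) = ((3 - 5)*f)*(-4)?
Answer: 4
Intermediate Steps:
C(f, j) = 8*f (C(f, j) = -2*f*(-4) = 8*f)
(2 + C(0, 3))² = (2 + 8*0)² = (2 + 0)² = 2² = 4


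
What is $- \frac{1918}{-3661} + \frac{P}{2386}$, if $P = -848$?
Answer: $\frac{105130}{623939} \approx 0.16849$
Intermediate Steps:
$- \frac{1918}{-3661} + \frac{P}{2386} = - \frac{1918}{-3661} - \frac{848}{2386} = \left(-1918\right) \left(- \frac{1}{3661}\right) - \frac{424}{1193} = \frac{274}{523} - \frac{424}{1193} = \frac{105130}{623939}$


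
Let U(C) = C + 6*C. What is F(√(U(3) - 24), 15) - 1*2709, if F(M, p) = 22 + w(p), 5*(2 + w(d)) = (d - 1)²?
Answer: -13249/5 ≈ -2649.8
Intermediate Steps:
U(C) = 7*C
w(d) = -2 + (-1 + d)²/5 (w(d) = -2 + (d - 1)²/5 = -2 + (-1 + d)²/5)
F(M, p) = 20 + (-1 + p)²/5 (F(M, p) = 22 + (-2 + (-1 + p)²/5) = 20 + (-1 + p)²/5)
F(√(U(3) - 24), 15) - 1*2709 = (20 + (-1 + 15)²/5) - 1*2709 = (20 + (⅕)*14²) - 2709 = (20 + (⅕)*196) - 2709 = (20 + 196/5) - 2709 = 296/5 - 2709 = -13249/5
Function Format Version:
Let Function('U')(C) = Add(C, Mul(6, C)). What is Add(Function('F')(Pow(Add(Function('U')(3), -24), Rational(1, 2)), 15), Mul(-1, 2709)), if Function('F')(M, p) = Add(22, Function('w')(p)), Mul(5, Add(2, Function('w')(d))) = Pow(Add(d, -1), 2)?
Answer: Rational(-13249, 5) ≈ -2649.8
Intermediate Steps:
Function('U')(C) = Mul(7, C)
Function('w')(d) = Add(-2, Mul(Rational(1, 5), Pow(Add(-1, d), 2))) (Function('w')(d) = Add(-2, Mul(Rational(1, 5), Pow(Add(d, -1), 2))) = Add(-2, Mul(Rational(1, 5), Pow(Add(-1, d), 2))))
Function('F')(M, p) = Add(20, Mul(Rational(1, 5), Pow(Add(-1, p), 2))) (Function('F')(M, p) = Add(22, Add(-2, Mul(Rational(1, 5), Pow(Add(-1, p), 2)))) = Add(20, Mul(Rational(1, 5), Pow(Add(-1, p), 2))))
Add(Function('F')(Pow(Add(Function('U')(3), -24), Rational(1, 2)), 15), Mul(-1, 2709)) = Add(Add(20, Mul(Rational(1, 5), Pow(Add(-1, 15), 2))), Mul(-1, 2709)) = Add(Add(20, Mul(Rational(1, 5), Pow(14, 2))), -2709) = Add(Add(20, Mul(Rational(1, 5), 196)), -2709) = Add(Add(20, Rational(196, 5)), -2709) = Add(Rational(296, 5), -2709) = Rational(-13249, 5)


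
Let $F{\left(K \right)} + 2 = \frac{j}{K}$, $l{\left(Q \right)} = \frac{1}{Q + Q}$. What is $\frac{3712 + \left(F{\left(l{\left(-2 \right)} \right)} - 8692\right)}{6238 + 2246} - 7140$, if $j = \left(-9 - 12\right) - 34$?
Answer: $- \frac{30290261}{4242} \approx -7140.6$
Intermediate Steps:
$l{\left(Q \right)} = \frac{1}{2 Q}$
$j = -55$ ($j = \left(-9 - 12\right) - 34 = -21 - 34 = -55$)
$F{\left(K \right)} = -2 - \frac{55}{K}$
$\frac{3712 + \left(F{\left(l{\left(-2 \right)} \right)} - 8692\right)}{6238 + 2246} - 7140 = \frac{3712 - \left(8694 - 220\right)}{6238 + 2246} - 7140 = \frac{3712 - \left(8694 - 220\right)}{8484} - 7140 = \left(3712 - \left(8694 - 220\right)\right) \frac{1}{8484} - 7140 = \left(3712 - 8474\right) \frac{1}{8484} - 7140 = \left(-4762\right) \frac{1}{8484} - 7140 = - \frac{2381}{4242} - 7140 = - \frac{30290261}{4242}$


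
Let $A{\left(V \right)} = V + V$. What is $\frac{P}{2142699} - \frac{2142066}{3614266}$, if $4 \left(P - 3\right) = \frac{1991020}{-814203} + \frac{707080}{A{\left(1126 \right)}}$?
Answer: $- \frac{2103814509219083331779}{3549951112540887460926} \approx -0.59263$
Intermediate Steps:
$A{\left(V \right)} = 2 V$
$P = \frac{74153237759}{916792578}$ ($P = 3 + \frac{\frac{1991020}{-814203} + \frac{707080}{2 \cdot 1126}}{4} = 3 + \frac{1991020 \left(- \frac{1}{814203}\right) + \frac{707080}{2252}}{4} = 3 + \frac{- \frac{1991020}{814203} + 707080 \cdot \frac{1}{2252}}{4} = 3 + \frac{- \frac{1991020}{814203} + \frac{176770}{563}}{4} = 3 + \frac{1}{4} \cdot \frac{142805720050}{458396289} = 3 + \frac{71402860025}{916792578} = \frac{74153237759}{916792578} \approx 80.883$)
$\frac{P}{2142699} - \frac{2142066}{3614266} = \frac{74153237759}{916792578 \cdot 2142699} - \frac{2142066}{3614266} = \frac{74153237759}{916792578} \cdot \frac{1}{2142699} - \frac{1071033}{1807133} = \frac{74153237759}{1964410540088022} - \frac{1071033}{1807133} = - \frac{2103814509219083331779}{3549951112540887460926}$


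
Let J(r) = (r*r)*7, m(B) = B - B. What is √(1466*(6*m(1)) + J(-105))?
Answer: 105*√7 ≈ 277.80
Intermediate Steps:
m(B) = 0
J(r) = 7*r² (J(r) = r²*7 = 7*r²)
√(1466*(6*m(1)) + J(-105)) = √(1466*(6*0) + 7*(-105)²) = √(1466*0 + 7*11025) = √(0 + 77175) = √77175 = 105*√7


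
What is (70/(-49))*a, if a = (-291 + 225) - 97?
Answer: 1630/7 ≈ 232.86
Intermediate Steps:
a = -163 (a = -66 - 97 = -163)
(70/(-49))*a = (70/(-49))*(-163) = (70*(-1/49))*(-163) = -10/7*(-163) = 1630/7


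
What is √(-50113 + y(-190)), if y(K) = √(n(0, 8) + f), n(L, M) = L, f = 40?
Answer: √(-50113 + 2*√10) ≈ 223.85*I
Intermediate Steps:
y(K) = 2*√10 (y(K) = √(0 + 40) = √40 = 2*√10)
√(-50113 + y(-190)) = √(-50113 + 2*√10)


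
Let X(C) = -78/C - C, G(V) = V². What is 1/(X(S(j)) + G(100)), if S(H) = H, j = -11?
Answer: 11/110199 ≈ 9.9819e-5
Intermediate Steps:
X(C) = -C - 78/C
1/(X(S(j)) + G(100)) = 1/((-1*(-11) - 78/(-11)) + 100²) = 1/((11 - 78*(-1/11)) + 10000) = 1/((11 + 78/11) + 10000) = 1/(199/11 + 10000) = 1/(110199/11) = 11/110199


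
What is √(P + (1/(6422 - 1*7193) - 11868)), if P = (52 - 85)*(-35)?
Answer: 2*I*√1592061801/771 ≈ 103.5*I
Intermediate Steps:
P = 1155 (P = -33*(-35) = 1155)
√(P + (1/(6422 - 1*7193) - 11868)) = √(1155 + (1/(6422 - 1*7193) - 11868)) = √(1155 + (1/(6422 - 7193) - 11868)) = √(1155 + (1/(-771) - 11868)) = √(1155 + (-1/771 - 11868)) = √(1155 - 9150229/771) = √(-8259724/771) = 2*I*√1592061801/771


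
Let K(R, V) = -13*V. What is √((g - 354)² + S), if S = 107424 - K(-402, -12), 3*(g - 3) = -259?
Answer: 2*√671689/3 ≈ 546.38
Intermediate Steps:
g = -250/3 (g = 3 + (⅓)*(-259) = 3 - 259/3 = -250/3 ≈ -83.333)
S = 107268 (S = 107424 - (-13)*(-12) = 107424 - 1*156 = 107424 - 156 = 107268)
√((g - 354)² + S) = √((-250/3 - 354)² + 107268) = √((-1312/3)² + 107268) = √(1721344/9 + 107268) = √(2686756/9) = 2*√671689/3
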